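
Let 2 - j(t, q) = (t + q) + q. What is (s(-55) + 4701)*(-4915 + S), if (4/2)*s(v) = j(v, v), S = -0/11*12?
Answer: -47031635/2 ≈ -2.3516e+7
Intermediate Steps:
j(t, q) = 2 - t - 2*q (j(t, q) = 2 - ((t + q) + q) = 2 - ((q + t) + q) = 2 - (t + 2*q) = 2 + (-t - 2*q) = 2 - t - 2*q)
S = 0 (S = -0/11*12 = -16*0*12 = 0*12 = 0)
s(v) = 1 - 3*v/2 (s(v) = (2 - v - 2*v)/2 = (2 - 3*v)/2 = 1 - 3*v/2)
(s(-55) + 4701)*(-4915 + S) = ((1 - 3/2*(-55)) + 4701)*(-4915 + 0) = ((1 + 165/2) + 4701)*(-4915) = (167/2 + 4701)*(-4915) = (9569/2)*(-4915) = -47031635/2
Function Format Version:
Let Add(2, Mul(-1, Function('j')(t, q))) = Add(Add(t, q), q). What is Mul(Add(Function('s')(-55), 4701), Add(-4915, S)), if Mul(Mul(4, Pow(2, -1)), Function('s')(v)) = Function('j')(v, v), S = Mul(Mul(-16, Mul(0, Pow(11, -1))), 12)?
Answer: Rational(-47031635, 2) ≈ -2.3516e+7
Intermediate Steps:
Function('j')(t, q) = Add(2, Mul(-1, t), Mul(-2, q)) (Function('j')(t, q) = Add(2, Mul(-1, Add(Add(t, q), q))) = Add(2, Mul(-1, Add(Add(q, t), q))) = Add(2, Mul(-1, Add(t, Mul(2, q)))) = Add(2, Add(Mul(-1, t), Mul(-2, q))) = Add(2, Mul(-1, t), Mul(-2, q)))
S = 0 (S = Mul(Mul(-16, Mul(0, Rational(1, 11))), 12) = Mul(Mul(-16, 0), 12) = Mul(0, 12) = 0)
Function('s')(v) = Add(1, Mul(Rational(-3, 2), v)) (Function('s')(v) = Mul(Rational(1, 2), Add(2, Mul(-1, v), Mul(-2, v))) = Mul(Rational(1, 2), Add(2, Mul(-3, v))) = Add(1, Mul(Rational(-3, 2), v)))
Mul(Add(Function('s')(-55), 4701), Add(-4915, S)) = Mul(Add(Add(1, Mul(Rational(-3, 2), -55)), 4701), Add(-4915, 0)) = Mul(Add(Add(1, Rational(165, 2)), 4701), -4915) = Mul(Add(Rational(167, 2), 4701), -4915) = Mul(Rational(9569, 2), -4915) = Rational(-47031635, 2)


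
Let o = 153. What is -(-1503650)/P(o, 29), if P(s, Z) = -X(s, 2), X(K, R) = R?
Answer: -751825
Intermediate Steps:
P(s, Z) = -2 (P(s, Z) = -1*2 = -2)
-(-1503650)/P(o, 29) = -(-1503650)/(-2) = -(-1503650)*(-1)/2 = -122*12325/2 = -751825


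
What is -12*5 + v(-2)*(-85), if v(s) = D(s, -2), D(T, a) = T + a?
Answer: 280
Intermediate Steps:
v(s) = -2 + s (v(s) = s - 2 = -2 + s)
-12*5 + v(-2)*(-85) = -12*5 + (-2 - 2)*(-85) = -60 - 4*(-85) = -60 + 340 = 280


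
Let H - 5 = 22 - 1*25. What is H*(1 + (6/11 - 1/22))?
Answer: 3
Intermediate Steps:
H = 2 (H = 5 + (22 - 1*25) = 5 + (22 - 25) = 5 - 3 = 2)
H*(1 + (6/11 - 1/22)) = 2*(1 + (6/11 - 1/22)) = 2*(1 + ½) = 2*(3/2) = 3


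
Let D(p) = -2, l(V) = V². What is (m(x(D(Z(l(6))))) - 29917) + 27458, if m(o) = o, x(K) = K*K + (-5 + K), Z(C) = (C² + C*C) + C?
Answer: -2462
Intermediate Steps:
Z(C) = C + 2*C² (Z(C) = (C² + C²) + C = 2*C² + C = C + 2*C²)
x(K) = -5 + K + K² (x(K) = K² + (-5 + K) = -5 + K + K²)
(m(x(D(Z(l(6))))) - 29917) + 27458 = ((-5 - 2 + (-2)²) - 29917) + 27458 = ((-5 - 2 + 4) - 29917) + 27458 = (-3 - 29917) + 27458 = -29920 + 27458 = -2462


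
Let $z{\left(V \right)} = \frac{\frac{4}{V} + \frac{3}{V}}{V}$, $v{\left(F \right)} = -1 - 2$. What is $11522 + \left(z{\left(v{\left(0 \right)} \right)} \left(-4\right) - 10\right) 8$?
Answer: $\frac{102754}{9} \approx 11417.0$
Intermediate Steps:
$v{\left(F \right)} = -3$ ($v{\left(F \right)} = -1 - 2 = -3$)
$z{\left(V \right)} = \frac{7}{V^{2}}$ ($z{\left(V \right)} = \frac{7 \frac{1}{V}}{V} = \frac{7}{V^{2}}$)
$11522 + \left(z{\left(v{\left(0 \right)} \right)} \left(-4\right) - 10\right) 8 = 11522 + \left(\frac{7}{9} \left(-4\right) - 10\right) 8 = 11522 + \left(- \frac{28}{9} - 10\right) 8 = 11522 - \frac{944}{9} = \frac{102754}{9}$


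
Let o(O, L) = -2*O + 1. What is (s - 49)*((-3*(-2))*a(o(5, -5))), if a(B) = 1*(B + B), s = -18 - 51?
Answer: 12744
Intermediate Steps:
s = -69
o(O, L) = 1 - 2*O
a(B) = 2*B (a(B) = 1*(2*B) = 2*B)
(s - 49)*((-3*(-2))*a(o(5, -5))) = (-69 - 49)*((-3*(-2))*(2*(1 - 2*5))) = -708*2*(1 - 10) = -708*2*(-9) = -708*(-18) = -118*(-108) = 12744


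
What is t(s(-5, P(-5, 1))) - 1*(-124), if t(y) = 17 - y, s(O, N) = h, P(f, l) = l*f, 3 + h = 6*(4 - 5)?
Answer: 150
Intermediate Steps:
h = -9 (h = -3 + 6*(4 - 5) = -3 + 6*(-1) = -3 - 6 = -9)
P(f, l) = f*l
s(O, N) = -9
t(s(-5, P(-5, 1))) - 1*(-124) = (17 - 1*(-9)) - 1*(-124) = (17 + 9) + 124 = 26 + 124 = 150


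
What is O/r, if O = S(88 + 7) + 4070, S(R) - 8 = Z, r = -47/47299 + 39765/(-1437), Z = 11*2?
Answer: -46445253050/313485379 ≈ -148.16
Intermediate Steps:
Z = 22
r = -626970758/22656221 (r = -47*1/47299 + 39765*(-1/1437) = -47/47299 - 13255/479 = -626970758/22656221 ≈ -27.673)
S(R) = 30 (S(R) = 8 + 22 = 30)
O = 4100 (O = 30 + 4070 = 4100)
O/r = 4100/(-626970758/22656221) = 4100*(-22656221/626970758) = -46445253050/313485379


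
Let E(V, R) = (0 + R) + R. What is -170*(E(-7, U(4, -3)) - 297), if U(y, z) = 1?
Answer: 50150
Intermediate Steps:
E(V, R) = 2*R (E(V, R) = R + R = 2*R)
-170*(E(-7, U(4, -3)) - 297) = -170*(2*1 - 297) = -170*(2 - 297) = -170*(-295) = 50150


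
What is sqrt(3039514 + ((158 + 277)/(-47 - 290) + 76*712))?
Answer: sqrt(351339864599)/337 ≈ 1758.9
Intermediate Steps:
sqrt(3039514 + ((158 + 277)/(-47 - 290) + 76*712)) = sqrt(3039514 + (435/(-337) + 54112)) = sqrt(3039514 + (435*(-1/337) + 54112)) = sqrt(3039514 + (-435/337 + 54112)) = sqrt(3039514 + 18235309/337) = sqrt(1042551527/337) = sqrt(351339864599)/337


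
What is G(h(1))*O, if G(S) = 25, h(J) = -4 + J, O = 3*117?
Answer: 8775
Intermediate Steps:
O = 351
G(h(1))*O = 25*351 = 8775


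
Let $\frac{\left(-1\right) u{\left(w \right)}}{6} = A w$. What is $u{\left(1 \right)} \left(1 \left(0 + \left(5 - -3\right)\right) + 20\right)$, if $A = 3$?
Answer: $-504$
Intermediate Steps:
$u{\left(w \right)} = - 18 w$ ($u{\left(w \right)} = - 6 \cdot 3 w = - 18 w$)
$u{\left(1 \right)} \left(1 \left(0 + \left(5 - -3\right)\right) + 20\right) = \left(-18\right) 1 \left(1 \left(0 + \left(5 - -3\right)\right) + 20\right) = - 18 \left(1 \left(0 + \left(5 + 3\right)\right) + 20\right) = - 18 \left(1 \left(0 + 8\right) + 20\right) = - 18 \left(1 \cdot 8 + 20\right) = - 18 \left(8 + 20\right) = \left(-18\right) 28 = -504$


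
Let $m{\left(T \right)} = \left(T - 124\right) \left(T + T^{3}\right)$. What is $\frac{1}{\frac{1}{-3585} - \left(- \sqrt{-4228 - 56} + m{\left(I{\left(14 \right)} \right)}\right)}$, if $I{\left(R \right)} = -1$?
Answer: $- \frac{3213059835}{858324786901} - \frac{77113350 i \sqrt{119}}{858324786901} \approx -0.0037434 - 0.00098006 i$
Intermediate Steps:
$m{\left(T \right)} = \left(-124 + T\right) \left(T + T^{3}\right)$
$\frac{1}{\frac{1}{-3585} - \left(- \sqrt{-4228 - 56} + m{\left(I{\left(14 \right)} \right)}\right)} = \frac{1}{\frac{1}{-3585} - \left(- \sqrt{-4228 - 56} - \left(-124 - 1 + \left(-1\right)^{3} - 124 \left(-1\right)^{2}\right)\right)} = \frac{1}{- \frac{1}{3585} - \left(- (-124 - 1 - 1 - 124) - 6 i \sqrt{119}\right)} = \frac{1}{- \frac{1}{3585} + \left(6 i \sqrt{119} - \left(-1\right) \left(-250\right)\right)} = \frac{1}{- \frac{1}{3585} + \left(6 i \sqrt{119} - 250\right)} = \frac{1}{- \frac{1}{3585} - \left(250 - 6 i \sqrt{119}\right)} = \frac{1}{- \frac{896251}{3585} + 6 i \sqrt{119}}$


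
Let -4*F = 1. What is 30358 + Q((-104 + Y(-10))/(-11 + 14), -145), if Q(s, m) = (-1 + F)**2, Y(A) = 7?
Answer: 485753/16 ≈ 30360.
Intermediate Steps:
F = -1/4 (F = -1/4*1 = -1/4 ≈ -0.25000)
Q(s, m) = 25/16 (Q(s, m) = (-1 - 1/4)**2 = (-5/4)**2 = 25/16)
30358 + Q((-104 + Y(-10))/(-11 + 14), -145) = 30358 + 25/16 = 485753/16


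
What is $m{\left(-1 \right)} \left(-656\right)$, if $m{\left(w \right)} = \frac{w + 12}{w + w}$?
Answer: $3608$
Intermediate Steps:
$m{\left(w \right)} = \frac{12 + w}{2 w}$
$m{\left(-1 \right)} \left(-656\right) = \frac{12 - 1}{2 \left(-1\right)} \left(-656\right) = \frac{1}{2} \left(-1\right) 11 \left(-656\right) = \left(- \frac{11}{2}\right) \left(-656\right) = 3608$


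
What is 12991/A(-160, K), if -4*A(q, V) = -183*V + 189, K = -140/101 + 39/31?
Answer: -81349642/332571 ≈ -244.61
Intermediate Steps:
K = -401/3131 (K = -140*1/101 + 39*(1/31) = -140/101 + 39/31 = -401/3131 ≈ -0.12807)
A(q, V) = -189/4 + 183*V/4 (A(q, V) = -(-183*V + 189)/4 = -(189 - 183*V)/4 = -189/4 + 183*V/4)
12991/A(-160, K) = 12991/(-189/4 + (183/4)*(-401/3131)) = 12991/(-189/4 - 73383/12524) = 12991/(-332571/6262) = 12991*(-6262/332571) = -81349642/332571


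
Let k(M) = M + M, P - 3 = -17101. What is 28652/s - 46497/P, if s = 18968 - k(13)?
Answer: 685319035/161935158 ≈ 4.2321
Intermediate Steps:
P = -17098 (P = 3 - 17101 = -17098)
k(M) = 2*M
s = 18942 (s = 18968 - 2*13 = 18968 - 1*26 = 18968 - 26 = 18942)
28652/s - 46497/P = 28652/18942 - 46497/(-17098) = 28652*(1/18942) - 46497*(-1/17098) = 14326/9471 + 46497/17098 = 685319035/161935158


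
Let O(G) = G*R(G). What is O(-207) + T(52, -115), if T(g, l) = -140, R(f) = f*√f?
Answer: -140 + 128547*I*√23 ≈ -140.0 + 6.1649e+5*I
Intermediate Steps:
R(f) = f^(3/2)
O(G) = G^(5/2) (O(G) = G*G^(3/2) = G^(5/2))
O(-207) + T(52, -115) = (-207)^(5/2) - 140 = 128547*I*√23 - 140 = -140 + 128547*I*√23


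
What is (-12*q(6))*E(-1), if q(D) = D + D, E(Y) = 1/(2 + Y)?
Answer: -144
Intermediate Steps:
q(D) = 2*D
(-12*q(6))*E(-1) = (-12*2*6)/(2 - 1) = -144/1 = -12*12*1 = -144*1 = -144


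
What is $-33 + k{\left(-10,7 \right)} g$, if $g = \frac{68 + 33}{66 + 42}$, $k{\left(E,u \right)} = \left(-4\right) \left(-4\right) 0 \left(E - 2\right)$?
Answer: $-33$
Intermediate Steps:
$k{\left(E,u \right)} = 0$ ($k{\left(E,u \right)} = 16 \cdot 0 \left(-2 + E\right) = 16 \cdot 0 = 0$)
$g = \frac{101}{108} \approx 0.93519$
$-33 + k{\left(-10,7 \right)} g = -33 + 0 \cdot \frac{101}{108} = -33 + 0 = -33$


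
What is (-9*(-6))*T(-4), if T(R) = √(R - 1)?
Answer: 54*I*√5 ≈ 120.75*I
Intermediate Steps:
T(R) = √(-1 + R)
(-9*(-6))*T(-4) = (-9*(-6))*√(-1 - 4) = 54*√(-5) = 54*(I*√5) = 54*I*√5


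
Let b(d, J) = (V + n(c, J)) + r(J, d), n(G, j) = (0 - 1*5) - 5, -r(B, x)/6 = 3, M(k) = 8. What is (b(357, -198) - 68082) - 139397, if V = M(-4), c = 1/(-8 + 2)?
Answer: -207499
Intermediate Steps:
r(B, x) = -18 (r(B, x) = -6*3 = -18)
c = -⅙ (c = 1/(-6) = -⅙ ≈ -0.16667)
V = 8
n(G, j) = -10 (n(G, j) = (0 - 5) - 5 = -5 - 5 = -10)
b(d, J) = -20 (b(d, J) = (8 - 10) - 18 = -2 - 18 = -20)
(b(357, -198) - 68082) - 139397 = (-20 - 68082) - 139397 = -68102 - 139397 = -207499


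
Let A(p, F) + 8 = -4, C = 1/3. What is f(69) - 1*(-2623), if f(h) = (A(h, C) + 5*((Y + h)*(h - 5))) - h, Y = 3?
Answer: 25582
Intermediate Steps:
C = 1/3 ≈ 0.33333
A(p, F) = -12 (A(p, F) = -8 - 4 = -12)
f(h) = -12 - h + 5*(-5 + h)*(3 + h) (f(h) = (-12 + 5*((3 + h)*(h - 5))) - h = (-12 + 5*((3 + h)*(-5 + h))) - h = (-12 + 5*((-5 + h)*(3 + h))) - h = (-12 + 5*(-5 + h)*(3 + h)) - h = -12 - h + 5*(-5 + h)*(3 + h))
f(69) - 1*(-2623) = (-87 - 11*69 + 5*69**2) - 1*(-2623) = (-87 - 759 + 5*4761) + 2623 = (-87 - 759 + 23805) + 2623 = 22959 + 2623 = 25582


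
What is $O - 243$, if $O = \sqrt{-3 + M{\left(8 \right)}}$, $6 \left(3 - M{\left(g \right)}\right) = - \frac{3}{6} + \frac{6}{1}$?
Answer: $-243 + \frac{i \sqrt{33}}{6} \approx -243.0 + 0.95743 i$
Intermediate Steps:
$M{\left(g \right)} = \frac{25}{12}$ ($M{\left(g \right)} = 3 - \frac{- \frac{3}{6} + \frac{6}{1}}{6} = 3 - \frac{\left(-3\right) \frac{1}{6} + 6 \cdot 1}{6} = 3 - \frac{- \frac{1}{2} + 6}{6} = 3 - \frac{11}{12} = \frac{25}{12}$)
$O = \frac{i \sqrt{33}}{6}$ ($O = \sqrt{-3 + \frac{25}{12}} = \sqrt{- \frac{11}{12}} = \frac{i \sqrt{33}}{6} \approx 0.95743 i$)
$O - 243 = \frac{i \sqrt{33}}{6} - 243 = -243 + \frac{i \sqrt{33}}{6}$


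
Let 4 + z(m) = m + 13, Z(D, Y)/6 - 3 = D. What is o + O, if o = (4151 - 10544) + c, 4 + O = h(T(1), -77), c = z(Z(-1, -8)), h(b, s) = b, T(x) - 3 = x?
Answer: -6372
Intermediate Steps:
T(x) = 3 + x
Z(D, Y) = 18 + 6*D
z(m) = 9 + m (z(m) = -4 + (m + 13) = -4 + (13 + m) = 9 + m)
c = 21 (c = 9 + (18 + 6*(-1)) = 9 + (18 - 6) = 9 + 12 = 21)
O = 0 (O = -4 + (3 + 1) = -4 + 4 = 0)
o = -6372 (o = (4151 - 10544) + 21 = -6393 + 21 = -6372)
o + O = -6372 + 0 = -6372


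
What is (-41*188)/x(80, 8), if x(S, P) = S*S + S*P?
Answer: -1927/1760 ≈ -1.0949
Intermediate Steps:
x(S, P) = S**2 + P*S
(-41*188)/x(80, 8) = (-41*188)/((80*(8 + 80))) = -7708/(80*88) = -7708/7040 = -7708*1/7040 = -1927/1760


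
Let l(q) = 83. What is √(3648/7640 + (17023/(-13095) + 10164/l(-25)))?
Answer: √582440072672866395/69198345 ≈ 11.029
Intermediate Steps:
√(3648/7640 + (17023/(-13095) + 10164/l(-25))) = √(3648/7640 + (17023/(-13095) + 10164/83)) = √(3648*(1/7640) + (17023*(-1/13095) + 10164*(1/83))) = √(456/955 + (-17023/13095 + 10164/83)) = √(456/955 + 131684671/1086885) = √(25250896073/207595035) = √582440072672866395/69198345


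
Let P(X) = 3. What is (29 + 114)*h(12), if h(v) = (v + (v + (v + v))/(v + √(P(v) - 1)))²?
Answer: 163201896/5041 - 5498064*√2/5041 ≈ 30832.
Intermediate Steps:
h(v) = (v + 3*v/(v + √2))² (h(v) = (v + (v + (v + v))/(v + √(3 - 1)))² = (v + (v + 2*v)/(v + √2))² = (v + (3*v)/(v + √2))² = (v + 3*v/(v + √2))²)
(29 + 114)*h(12) = (29 + 114)*(12²*(3 + 12 + √2)²/(12 + √2)²) = 143*(144*(15 + √2)²/(12 + √2)²) = 20592*(15 + √2)²/(12 + √2)²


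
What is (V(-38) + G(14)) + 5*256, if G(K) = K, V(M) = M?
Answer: 1256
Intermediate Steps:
(V(-38) + G(14)) + 5*256 = (-38 + 14) + 5*256 = -24 + 1280 = 1256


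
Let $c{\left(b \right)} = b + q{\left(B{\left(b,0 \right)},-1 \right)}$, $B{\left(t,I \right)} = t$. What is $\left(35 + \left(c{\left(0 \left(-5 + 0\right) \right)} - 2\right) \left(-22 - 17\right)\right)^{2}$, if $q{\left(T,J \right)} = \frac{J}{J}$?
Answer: $5476$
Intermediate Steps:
$q{\left(T,J \right)} = 1$
$c{\left(b \right)} = 1 + b$ ($c{\left(b \right)} = b + 1 = 1 + b$)
$\left(35 + \left(c{\left(0 \left(-5 + 0\right) \right)} - 2\right) \left(-22 - 17\right)\right)^{2} = \left(35 + \left(\left(1 + 0 \left(-5 + 0\right)\right) - 2\right) \left(-22 - 17\right)\right)^{2} = \left(35 + \left(\left(1 + 0 \left(-5\right)\right) - 2\right) \left(-39\right)\right)^{2} = \left(35 + \left(\left(1 + 0\right) - 2\right) \left(-39\right)\right)^{2} = \left(35 + \left(1 - 2\right) \left(-39\right)\right)^{2} = \left(35 - -39\right)^{2} = \left(35 + 39\right)^{2} = 74^{2} = 5476$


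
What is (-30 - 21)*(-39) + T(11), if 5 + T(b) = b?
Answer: 1995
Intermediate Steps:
T(b) = -5 + b
(-30 - 21)*(-39) + T(11) = (-30 - 21)*(-39) + (-5 + 11) = -51*(-39) + 6 = 1989 + 6 = 1995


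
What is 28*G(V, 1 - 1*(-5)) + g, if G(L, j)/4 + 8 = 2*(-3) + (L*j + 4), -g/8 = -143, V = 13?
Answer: 8760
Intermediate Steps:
g = 1144 (g = -8*(-143) = 1144)
G(L, j) = -40 + 4*L*j (G(L, j) = -32 + 4*(2*(-3) + (L*j + 4)) = -32 + 4*(-6 + (4 + L*j)) = -32 + 4*(-2 + L*j) = -32 + (-8 + 4*L*j) = -40 + 4*L*j)
28*G(V, 1 - 1*(-5)) + g = 28*(-40 + 4*13*(1 - 1*(-5))) + 1144 = 28*(-40 + 4*13*(1 + 5)) + 1144 = 28*(-40 + 4*13*6) + 1144 = 28*(-40 + 312) + 1144 = 28*272 + 1144 = 7616 + 1144 = 8760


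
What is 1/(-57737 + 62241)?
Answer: 1/4504 ≈ 0.00022202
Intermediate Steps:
1/(-57737 + 62241) = 1/4504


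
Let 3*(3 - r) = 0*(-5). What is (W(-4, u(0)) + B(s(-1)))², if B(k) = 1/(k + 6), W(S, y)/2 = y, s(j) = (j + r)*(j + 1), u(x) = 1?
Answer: 169/36 ≈ 4.6944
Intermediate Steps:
r = 3 (r = 3 - 0*(-5) = 3 - ⅓*0 = 3 + 0 = 3)
s(j) = (1 + j)*(3 + j) (s(j) = (j + 3)*(j + 1) = (3 + j)*(1 + j) = (1 + j)*(3 + j))
W(S, y) = 2*y
B(k) = 1/(6 + k)
(W(-4, u(0)) + B(s(-1)))² = (2*1 + 1/(6 + (3 + (-1)² + 4*(-1))))² = (2 + 1/(6 + (3 + 1 - 4)))² = (2 + 1/(6 + 0))² = (2 + 1/6)² = (2 + ⅙)² = (13/6)² = 169/36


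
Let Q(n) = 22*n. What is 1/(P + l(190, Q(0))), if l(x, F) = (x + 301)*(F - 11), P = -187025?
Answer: -1/192426 ≈ -5.1968e-6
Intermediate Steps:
l(x, F) = (-11 + F)*(301 + x) (l(x, F) = (301 + x)*(-11 + F) = (-11 + F)*(301 + x))
1/(P + l(190, Q(0))) = 1/(-187025 + (-3311 - 11*190 + 301*(22*0) + (22*0)*190)) = 1/(-187025 + (-3311 - 2090 + 301*0 + 0*190)) = 1/(-187025 + (-3311 - 2090 + 0 + 0)) = 1/(-187025 - 5401) = 1/(-192426) = -1/192426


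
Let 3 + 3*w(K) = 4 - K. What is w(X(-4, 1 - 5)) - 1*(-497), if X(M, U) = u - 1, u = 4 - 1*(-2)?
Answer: 1487/3 ≈ 495.67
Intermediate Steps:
u = 6 (u = 4 + 2 = 6)
X(M, U) = 5 (X(M, U) = 6 - 1 = 5)
w(K) = 1/3 - K/3 (w(K) = -1 + (4 - K)/3 = -1 + (4/3 - K/3) = 1/3 - K/3)
w(X(-4, 1 - 5)) - 1*(-497) = (1/3 - 1/3*5) - 1*(-497) = (1/3 - 5/3) + 497 = -4/3 + 497 = 1487/3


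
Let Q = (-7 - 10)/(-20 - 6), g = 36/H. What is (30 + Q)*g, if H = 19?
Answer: 14346/247 ≈ 58.081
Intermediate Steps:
g = 36/19 ≈ 1.8947
Q = 17/26 (Q = -17/(-26) = -17*(-1/26) = 17/26 ≈ 0.65385)
(30 + Q)*g = (30 + 17/26)*(36/19) = (797/26)*(36/19) = 14346/247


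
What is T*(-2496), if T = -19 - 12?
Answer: 77376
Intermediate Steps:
T = -31
T*(-2496) = -31*(-2496) = 77376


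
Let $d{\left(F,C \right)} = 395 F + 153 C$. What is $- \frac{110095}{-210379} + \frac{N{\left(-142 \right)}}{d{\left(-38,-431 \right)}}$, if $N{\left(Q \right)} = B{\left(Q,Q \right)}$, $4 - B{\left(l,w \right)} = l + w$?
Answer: $\frac{8851931383}{17030811187} \approx 0.51976$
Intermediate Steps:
$d{\left(F,C \right)} = 153 C + 395 F$
$B{\left(l,w \right)} = 4 - l - w$ ($B{\left(l,w \right)} = 4 - \left(l + w\right) = 4 - l - w$)
$N{\left(Q \right)} = 4 - 2 Q$ ($N{\left(Q \right)} = 4 - Q - Q = 4 - 2 Q$)
$- \frac{110095}{-210379} + \frac{N{\left(-142 \right)}}{d{\left(-38,-431 \right)}} = - \frac{110095}{-210379} + \frac{4 - -284}{153 \left(-431\right) + 395 \left(-38\right)} = \left(-110095\right) \left(- \frac{1}{210379}\right) + \frac{4 + 284}{-65943 - 15010} = \frac{110095}{210379} + \frac{288}{-80953} = \frac{110095}{210379} + 288 \left(- \frac{1}{80953}\right) = \frac{110095}{210379} - \frac{288}{80953} = \frac{8851931383}{17030811187}$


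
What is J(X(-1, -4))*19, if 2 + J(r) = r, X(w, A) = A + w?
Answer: -133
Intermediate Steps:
J(r) = -2 + r
J(X(-1, -4))*19 = (-2 + (-4 - 1))*19 = (-2 - 5)*19 = -7*19 = -133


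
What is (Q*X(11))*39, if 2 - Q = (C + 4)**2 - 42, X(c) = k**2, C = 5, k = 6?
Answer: -51948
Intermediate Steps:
X(c) = 36 (X(c) = 6**2 = 36)
Q = -37 (Q = 2 - ((5 + 4)**2 - 42) = 2 - (9**2 - 42) = 2 - (81 - 42) = 2 - 1*39 = 2 - 39 = -37)
(Q*X(11))*39 = -37*36*39 = -1332*39 = -51948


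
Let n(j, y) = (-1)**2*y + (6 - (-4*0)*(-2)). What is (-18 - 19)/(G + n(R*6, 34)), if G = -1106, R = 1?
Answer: 37/1066 ≈ 0.034709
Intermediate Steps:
n(j, y) = 6 + y (n(j, y) = 1*y + (6 - 0*(-2)) = y + (6 - 1*0) = y + (6 + 0) = y + 6 = 6 + y)
(-18 - 19)/(G + n(R*6, 34)) = (-18 - 19)/(-1106 + (6 + 34)) = -37/(-1106 + 40) = -37/(-1066) = -1/1066*(-37) = 37/1066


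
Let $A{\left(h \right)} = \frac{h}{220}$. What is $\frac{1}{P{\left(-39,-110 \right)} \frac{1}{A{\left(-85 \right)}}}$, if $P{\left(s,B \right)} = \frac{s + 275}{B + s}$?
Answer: $\frac{2533}{10384} \approx 0.24393$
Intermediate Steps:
$P{\left(s,B \right)} = \frac{275 + s}{B + s}$
$A{\left(h \right)} = \frac{h}{220}$ ($A{\left(h \right)} = h \frac{1}{220} = \frac{h}{220}$)
$\frac{1}{P{\left(-39,-110 \right)} \frac{1}{A{\left(-85 \right)}}} = \frac{1}{\frac{275 - 39}{-110 - 39} \frac{1}{\frac{1}{220} \left(-85\right)}} = \frac{1}{\frac{1}{-149} \cdot 236 \frac{1}{- \frac{17}{44}}} = \frac{1}{\left(- \frac{1}{149}\right) 236 \left(- \frac{44}{17}\right)} = \frac{1}{\left(- \frac{236}{149}\right) \left(- \frac{44}{17}\right)} = \frac{1}{\frac{10384}{2533}} = \frac{2533}{10384}$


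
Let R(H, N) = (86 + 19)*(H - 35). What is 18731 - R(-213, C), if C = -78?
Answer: 44771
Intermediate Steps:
R(H, N) = -3675 + 105*H (R(H, N) = 105*(-35 + H) = -3675 + 105*H)
18731 - R(-213, C) = 18731 - (-3675 + 105*(-213)) = 18731 - (-3675 - 22365) = 18731 - 1*(-26040) = 18731 + 26040 = 44771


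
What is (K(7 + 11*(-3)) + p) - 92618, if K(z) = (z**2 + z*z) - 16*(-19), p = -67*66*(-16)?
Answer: -20210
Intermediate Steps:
p = 70752 (p = -4422*(-16) = 70752)
K(z) = 304 + 2*z**2 (K(z) = (z**2 + z**2) + 304 = 2*z**2 + 304 = 304 + 2*z**2)
(K(7 + 11*(-3)) + p) - 92618 = ((304 + 2*(7 + 11*(-3))**2) + 70752) - 92618 = ((304 + 2*(7 - 33)**2) + 70752) - 92618 = ((304 + 2*(-26)**2) + 70752) - 92618 = ((304 + 2*676) + 70752) - 92618 = ((304 + 1352) + 70752) - 92618 = (1656 + 70752) - 92618 = 72408 - 92618 = -20210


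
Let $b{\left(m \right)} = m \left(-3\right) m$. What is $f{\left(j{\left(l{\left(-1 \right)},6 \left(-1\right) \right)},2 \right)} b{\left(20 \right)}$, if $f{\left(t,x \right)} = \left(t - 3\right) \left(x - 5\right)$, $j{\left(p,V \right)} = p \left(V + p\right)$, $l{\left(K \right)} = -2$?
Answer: $46800$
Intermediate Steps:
$b{\left(m \right)} = - 3 m^{2}$ ($b{\left(m \right)} = - 3 m m = - 3 m^{2}$)
$f{\left(t,x \right)} = \left(-5 + x\right) \left(-3 + t\right)$ ($f{\left(t,x \right)} = \left(-3 + t\right) \left(-5 + x\right) = \left(-5 + x\right) \left(-3 + t\right)$)
$f{\left(j{\left(l{\left(-1 \right)},6 \left(-1\right) \right)},2 \right)} b{\left(20 \right)} = \left(15 - 5 \left(- 2 \left(6 \left(-1\right) - 2\right)\right) - 6 + - 2 \left(6 \left(-1\right) - 2\right) 2\right) \left(- 3 \cdot 20^{2}\right) = \left(15 - 5 \left(- 2 \left(-6 - 2\right)\right) - 6 + - 2 \left(-6 - 2\right) 2\right) \left(\left(-3\right) 400\right) = \left(15 - 5 \left(\left(-2\right) \left(-8\right)\right) - 6 + \left(-2\right) \left(-8\right) 2\right) \left(-1200\right) = \left(15 - 80 - 6 + 16 \cdot 2\right) \left(-1200\right) = \left(15 - 80 - 6 + 32\right) \left(-1200\right) = \left(-39\right) \left(-1200\right) = 46800$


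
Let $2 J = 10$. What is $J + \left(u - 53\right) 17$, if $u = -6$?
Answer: $-998$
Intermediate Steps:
$J = 5$ ($J = \frac{1}{2} \cdot 10 = 5$)
$J + \left(u - 53\right) 17 = 5 + \left(-6 - 53\right) 17 = 5 - 1003 = -998$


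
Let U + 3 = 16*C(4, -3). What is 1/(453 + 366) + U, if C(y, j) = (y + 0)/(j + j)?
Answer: -11192/819 ≈ -13.665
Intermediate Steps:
C(y, j) = y/(2*j) (C(y, j) = y/((2*j)) = y*(1/(2*j)) = y/(2*j))
U = -41/3 (U = -3 + 16*((½)*4/(-3)) = -3 + 16*((½)*4*(-⅓)) = -3 + 16*(-⅔) = -3 - 32/3 = -41/3 ≈ -13.667)
1/(453 + 366) + U = 1/(453 + 366) - 41/3 = 1/819 - 41/3 = -11192/819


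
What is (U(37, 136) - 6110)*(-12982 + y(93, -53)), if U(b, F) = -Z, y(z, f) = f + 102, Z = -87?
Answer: 77895459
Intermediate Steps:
y(z, f) = 102 + f
U(b, F) = 87 (U(b, F) = -1*(-87) = 87)
(U(37, 136) - 6110)*(-12982 + y(93, -53)) = (87 - 6110)*(-12982 + (102 - 53)) = -6023*(-12982 + 49) = -6023*(-12933) = 77895459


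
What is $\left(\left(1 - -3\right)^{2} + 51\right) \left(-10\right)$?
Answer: $-670$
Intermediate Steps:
$\left(\left(1 - -3\right)^{2} + 51\right) \left(-10\right) = \left(\left(1 + \left(-2 + 5\right)\right)^{2} + 51\right) \left(-10\right) = \left(\left(1 + 3\right)^{2} + 51\right) \left(-10\right) = \left(4^{2} + 51\right) \left(-10\right) = \left(16 + 51\right) \left(-10\right) = 67 \left(-10\right) = -670$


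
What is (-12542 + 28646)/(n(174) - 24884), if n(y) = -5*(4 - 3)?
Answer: -16104/24889 ≈ -0.64703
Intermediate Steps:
n(y) = -5 (n(y) = -5*1 = -5)
(-12542 + 28646)/(n(174) - 24884) = (-12542 + 28646)/(-5 - 24884) = 16104/(-24889) = 16104*(-1/24889) = -16104/24889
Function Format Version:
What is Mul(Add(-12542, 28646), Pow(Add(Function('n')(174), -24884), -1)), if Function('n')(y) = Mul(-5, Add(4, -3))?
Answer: Rational(-16104, 24889) ≈ -0.64703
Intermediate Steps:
Function('n')(y) = -5 (Function('n')(y) = Mul(-5, 1) = -5)
Mul(Add(-12542, 28646), Pow(Add(Function('n')(174), -24884), -1)) = Mul(Add(-12542, 28646), Pow(Add(-5, -24884), -1)) = Mul(16104, Pow(-24889, -1)) = Mul(16104, Rational(-1, 24889)) = Rational(-16104, 24889)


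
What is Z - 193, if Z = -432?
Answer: -625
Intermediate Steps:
Z - 193 = -432 - 193 = -625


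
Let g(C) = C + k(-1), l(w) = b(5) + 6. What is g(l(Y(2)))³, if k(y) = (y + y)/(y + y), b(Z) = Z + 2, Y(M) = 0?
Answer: 2744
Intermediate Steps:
b(Z) = 2 + Z
l(w) = 13 (l(w) = (2 + 5) + 6 = 7 + 6 = 13)
k(y) = 1 (k(y) = (2*y)/((2*y)) = (2*y)*(1/(2*y)) = 1)
g(C) = 1 + C (g(C) = C + 1 = 1 + C)
g(l(Y(2)))³ = (1 + 13)³ = 14³ = 2744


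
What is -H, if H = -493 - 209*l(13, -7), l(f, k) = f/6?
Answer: 5675/6 ≈ 945.83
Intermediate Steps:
l(f, k) = f/6 (l(f, k) = f*(1/6) = f/6)
H = -5675/6 (H = -493 - 209*13/6 = -493 - 2717/6 = -5675/6 ≈ -945.83)
-H = -1*(-5675/6) = 5675/6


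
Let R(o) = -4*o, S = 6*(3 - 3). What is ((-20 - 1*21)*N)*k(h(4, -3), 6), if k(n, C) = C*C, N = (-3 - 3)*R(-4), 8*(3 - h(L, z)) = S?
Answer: 141696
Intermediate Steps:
S = 0 (S = 6*0 = 0)
h(L, z) = 3 (h(L, z) = 3 - 1/8*0 = 3 + 0 = 3)
N = -96 (N = (-3 - 3)*(-4*(-4)) = -6*16 = -96)
k(n, C) = C**2
((-20 - 1*21)*N)*k(h(4, -3), 6) = ((-20 - 1*21)*(-96))*6**2 = ((-20 - 21)*(-96))*36 = -41*(-96)*36 = 3936*36 = 141696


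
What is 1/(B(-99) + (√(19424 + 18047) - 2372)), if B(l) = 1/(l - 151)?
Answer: -148250250/349308248501 - 62500*√37471/349308248501 ≈ -0.00045905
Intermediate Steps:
B(l) = 1/(-151 + l)
1/(B(-99) + (√(19424 + 18047) - 2372)) = 1/(1/(-151 - 99) + (√(19424 + 18047) - 2372)) = 1/(1/(-250) + (√37471 - 2372)) = 1/(-1/250 + (-2372 + √37471)) = 1/(-593001/250 + √37471)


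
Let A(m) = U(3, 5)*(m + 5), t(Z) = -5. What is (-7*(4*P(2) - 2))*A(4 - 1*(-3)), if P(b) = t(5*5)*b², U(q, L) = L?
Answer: 34440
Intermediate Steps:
A(m) = 25 + 5*m (A(m) = 5*(m + 5) = 5*(5 + m) = 25 + 5*m)
P(b) = -5*b²
(-7*(4*P(2) - 2))*A(4 - 1*(-3)) = (-7*(4*(-5*2²) - 2))*(25 + 5*(4 - 1*(-3))) = (-7*(4*(-5*4) - 2))*(25 + 5*(4 + 3)) = (-7*(4*(-20) - 2))*(25 + 5*7) = (-7*(-80 - 2))*(25 + 35) = -7*(-82)*60 = 574*60 = 34440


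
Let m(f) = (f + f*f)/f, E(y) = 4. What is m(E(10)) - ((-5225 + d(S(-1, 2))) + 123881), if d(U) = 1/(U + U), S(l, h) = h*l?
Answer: -474603/4 ≈ -1.1865e+5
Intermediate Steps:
d(U) = 1/(2*U)
m(f) = (f + f**2)/f
m(E(10)) - ((-5225 + d(S(-1, 2))) + 123881) = (1 + 4) - ((-5225 + 1/(2*((2*(-1))))) + 123881) = 5 - ((-5225 + (1/2)/(-2)) + 123881) = 5 - ((-5225 + (1/2)*(-1/2)) + 123881) = 5 - ((-5225 - 1/4) + 123881) = 5 - (-20901/4 + 123881) = 5 - 1*474623/4 = 5 - 474623/4 = -474603/4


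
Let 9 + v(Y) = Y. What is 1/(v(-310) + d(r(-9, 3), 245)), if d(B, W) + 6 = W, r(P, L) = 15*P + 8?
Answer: -1/80 ≈ -0.012500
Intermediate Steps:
r(P, L) = 8 + 15*P
d(B, W) = -6 + W
v(Y) = -9 + Y
1/(v(-310) + d(r(-9, 3), 245)) = 1/((-9 - 310) + (-6 + 245)) = 1/(-319 + 239) = 1/(-80) = -1/80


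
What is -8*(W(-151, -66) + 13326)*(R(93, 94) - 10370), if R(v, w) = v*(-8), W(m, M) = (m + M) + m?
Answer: 1152121696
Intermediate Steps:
W(m, M) = M + 2*m (W(m, M) = (M + m) + m = M + 2*m)
R(v, w) = -8*v
-8*(W(-151, -66) + 13326)*(R(93, 94) - 10370) = -8*((-66 + 2*(-151)) + 13326)*(-8*93 - 10370) = -8*((-66 - 302) + 13326)*(-744 - 10370) = -8*(-368 + 13326)*(-11114) = -103664*(-11114) = -8*(-144015212) = 1152121696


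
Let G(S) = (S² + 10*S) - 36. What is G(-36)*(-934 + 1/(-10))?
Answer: -840690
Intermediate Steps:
G(S) = -36 + S² + 10*S
G(-36)*(-934 + 1/(-10)) = (-36 + (-36)² + 10*(-36))*(-934 + 1/(-10)) = (-36 + 1296 - 360)*(-934 - ⅒) = 900*(-9341/10) = -840690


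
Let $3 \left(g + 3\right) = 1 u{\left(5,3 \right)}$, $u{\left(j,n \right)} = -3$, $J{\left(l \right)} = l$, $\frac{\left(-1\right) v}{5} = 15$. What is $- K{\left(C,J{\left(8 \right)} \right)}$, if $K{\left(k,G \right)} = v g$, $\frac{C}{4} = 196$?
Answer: $-300$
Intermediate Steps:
$v = -75$ ($v = \left(-5\right) 15 = -75$)
$C = 784$ ($C = 4 \cdot 196 = 784$)
$g = -4$ ($g = -3 + \frac{1 \left(-3\right)}{3} = -3 + \frac{1}{3} \left(-3\right) = -3 - 1 = -4$)
$K{\left(k,G \right)} = 300$ ($K{\left(k,G \right)} = \left(-75\right) \left(-4\right) = 300$)
$- K{\left(C,J{\left(8 \right)} \right)} = \left(-1\right) 300 = -300$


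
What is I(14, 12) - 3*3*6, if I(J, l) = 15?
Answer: -39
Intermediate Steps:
I(14, 12) - 3*3*6 = 15 - 3*3*6 = 15 - 9*6 = 15 - 1*54 = 15 - 54 = -39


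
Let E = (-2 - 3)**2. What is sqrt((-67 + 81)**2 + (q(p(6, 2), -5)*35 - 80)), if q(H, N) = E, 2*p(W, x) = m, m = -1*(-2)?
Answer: sqrt(991) ≈ 31.480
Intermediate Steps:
m = 2
p(W, x) = 1 (p(W, x) = (1/2)*2 = 1)
E = 25 (E = (-5)**2 = 25)
q(H, N) = 25
sqrt((-67 + 81)**2 + (q(p(6, 2), -5)*35 - 80)) = sqrt((-67 + 81)**2 + (25*35 - 80)) = sqrt(14**2 + (875 - 80)) = sqrt(196 + 795) = sqrt(991)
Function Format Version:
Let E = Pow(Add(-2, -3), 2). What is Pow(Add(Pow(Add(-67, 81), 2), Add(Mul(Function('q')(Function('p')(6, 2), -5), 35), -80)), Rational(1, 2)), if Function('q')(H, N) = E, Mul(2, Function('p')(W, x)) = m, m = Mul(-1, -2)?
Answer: Pow(991, Rational(1, 2)) ≈ 31.480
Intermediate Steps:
m = 2
Function('p')(W, x) = 1 (Function('p')(W, x) = Mul(Rational(1, 2), 2) = 1)
E = 25 (E = Pow(-5, 2) = 25)
Function('q')(H, N) = 25
Pow(Add(Pow(Add(-67, 81), 2), Add(Mul(Function('q')(Function('p')(6, 2), -5), 35), -80)), Rational(1, 2)) = Pow(Add(Pow(Add(-67, 81), 2), Add(Mul(25, 35), -80)), Rational(1, 2)) = Pow(Add(Pow(14, 2), Add(875, -80)), Rational(1, 2)) = Pow(Add(196, 795), Rational(1, 2)) = Pow(991, Rational(1, 2))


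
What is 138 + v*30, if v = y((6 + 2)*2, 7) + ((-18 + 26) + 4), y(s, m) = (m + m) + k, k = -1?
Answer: 888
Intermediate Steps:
y(s, m) = -1 + 2*m (y(s, m) = (m + m) - 1 = 2*m - 1 = -1 + 2*m)
v = 25 (v = (-1 + 2*7) + ((-18 + 26) + 4) = (-1 + 14) + (8 + 4) = 13 + 12 = 25)
138 + v*30 = 138 + 25*30 = 138 + 750 = 888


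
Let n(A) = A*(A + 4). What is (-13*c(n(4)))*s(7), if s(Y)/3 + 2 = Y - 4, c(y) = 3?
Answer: -117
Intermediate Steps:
n(A) = A*(4 + A)
s(Y) = -18 + 3*Y (s(Y) = -6 + 3*(Y - 4) = -6 + 3*(-4 + Y) = -6 + (-12 + 3*Y) = -18 + 3*Y)
(-13*c(n(4)))*s(7) = (-13*3)*(-18 + 3*7) = -39*(-18 + 21) = -39*3 = -117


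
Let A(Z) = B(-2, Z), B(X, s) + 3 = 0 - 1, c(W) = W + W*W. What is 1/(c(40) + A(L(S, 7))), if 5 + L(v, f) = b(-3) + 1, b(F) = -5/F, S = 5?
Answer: 1/1636 ≈ 0.00061125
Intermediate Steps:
c(W) = W + W²
B(X, s) = -4 (B(X, s) = -3 + (0 - 1) = -3 - 1 = -4)
L(v, f) = -7/3 (L(v, f) = -5 + (-5/(-3) + 1) = -5 + (-5*(-⅓) + 1) = -5 + (5/3 + 1) = -5 + 8/3 = -7/3)
A(Z) = -4
1/(c(40) + A(L(S, 7))) = 1/(40*(1 + 40) - 4) = 1/(40*41 - 4) = 1/(1640 - 4) = 1/1636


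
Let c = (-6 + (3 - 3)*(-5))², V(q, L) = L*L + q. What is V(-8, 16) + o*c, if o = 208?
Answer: 7736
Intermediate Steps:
V(q, L) = q + L² (V(q, L) = L² + q = q + L²)
c = 36 (c = (-6 + 0*(-5))² = (-6 + 0)² = (-6)² = 36)
V(-8, 16) + o*c = (-8 + 16²) + 208*36 = (-8 + 256) + 7488 = 248 + 7488 = 7736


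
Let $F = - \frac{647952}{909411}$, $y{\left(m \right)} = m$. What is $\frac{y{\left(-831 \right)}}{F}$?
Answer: $\frac{251906847}{215984} \approx 1166.3$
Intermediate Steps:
$F = - \frac{215984}{303137}$ ($F = \left(-647952\right) \frac{1}{909411} = - \frac{215984}{303137} \approx -0.7125$)
$\frac{y{\left(-831 \right)}}{F} = - \frac{831}{- \frac{215984}{303137}} = \left(-831\right) \left(- \frac{303137}{215984}\right) = \frac{251906847}{215984}$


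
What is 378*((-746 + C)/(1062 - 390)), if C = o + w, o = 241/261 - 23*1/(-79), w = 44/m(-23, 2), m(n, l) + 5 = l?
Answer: -1957393/4582 ≈ -427.19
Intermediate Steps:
m(n, l) = -5 + l
w = -44/3 (w = 44/(-5 + 2) = 44/(-3) = 44*(-⅓) = -44/3 ≈ -14.667)
o = 25042/20619 (o = 241*(1/261) - 23*(-1/79) = 241/261 + 23/79 = 25042/20619 ≈ 1.2145)
C = -277370/20619 (C = 25042/20619 - 44/3 = -277370/20619 ≈ -13.452)
378*((-746 + C)/(1062 - 390)) = 378*((-746 - 277370/20619)/(1062 - 390)) = 378*(-15659144/20619/672) = 378*(-15659144/20619*1/672) = 378*(-1957393/1731996) = -1957393/4582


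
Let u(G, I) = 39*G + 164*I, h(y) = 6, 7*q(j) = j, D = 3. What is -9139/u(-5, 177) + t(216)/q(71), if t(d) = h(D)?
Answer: 562117/2047143 ≈ 0.27459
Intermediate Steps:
q(j) = j/7
t(d) = 6
-9139/u(-5, 177) + t(216)/q(71) = -9139/(39*(-5) + 164*177) + 6/(((⅐)*71)) = -9139/(-195 + 29028) + 6/(71/7) = -9139/28833 + 6*(7/71) = -9139*1/28833 + 42/71 = -9139/28833 + 42/71 = 562117/2047143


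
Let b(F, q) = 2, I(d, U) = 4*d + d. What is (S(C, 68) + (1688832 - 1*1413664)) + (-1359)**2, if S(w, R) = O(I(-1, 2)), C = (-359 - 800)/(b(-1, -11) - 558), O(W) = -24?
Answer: 2122025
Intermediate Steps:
I(d, U) = 5*d
C = 1159/556 (C = (-359 - 800)/(2 - 558) = -1159/(-556) = -1159*(-1/556) = 1159/556 ≈ 2.0845)
S(w, R) = -24
(S(C, 68) + (1688832 - 1*1413664)) + (-1359)**2 = (-24 + (1688832 - 1*1413664)) + (-1359)**2 = (-24 + (1688832 - 1413664)) + 1846881 = (-24 + 275168) + 1846881 = 275144 + 1846881 = 2122025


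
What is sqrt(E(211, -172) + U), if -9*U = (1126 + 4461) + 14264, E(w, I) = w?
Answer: 4*I*sqrt(1122)/3 ≈ 44.662*I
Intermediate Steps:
U = -6617/3 (U = -((1126 + 4461) + 14264)/9 = -(5587 + 14264)/9 = -1/9*19851 = -6617/3 ≈ -2205.7)
sqrt(E(211, -172) + U) = sqrt(211 - 6617/3) = sqrt(-5984/3) = 4*I*sqrt(1122)/3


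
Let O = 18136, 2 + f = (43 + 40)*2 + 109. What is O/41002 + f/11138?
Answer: 106596157/228340138 ≈ 0.46683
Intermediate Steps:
f = 273 (f = -2 + ((43 + 40)*2 + 109) = -2 + (83*2 + 109) = -2 + (166 + 109) = -2 + 275 = 273)
O/41002 + f/11138 = 18136/41002 + 273/11138 = 18136*(1/41002) + 273*(1/11138) = 9068/20501 + 273/11138 = 106596157/228340138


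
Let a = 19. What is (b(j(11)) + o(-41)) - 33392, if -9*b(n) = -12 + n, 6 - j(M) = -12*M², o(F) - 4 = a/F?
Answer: -4126543/123 ≈ -33549.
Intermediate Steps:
o(F) = 4 + 19/F
j(M) = 6 + 12*M² (j(M) = 6 - (-12)*M² = 6 + 12*M²)
b(n) = 4/3 - n/9 (b(n) = -(-12 + n)/9 = 4/3 - n/9)
(b(j(11)) + o(-41)) - 33392 = ((4/3 - (6 + 12*11²)/9) + (4 + 19/(-41))) - 33392 = ((4/3 - (6 + 12*121)/9) + (4 + 19*(-1/41))) - 33392 = ((4/3 - (6 + 1452)/9) + (4 - 19/41)) - 33392 = ((4/3 - ⅑*1458) + 145/41) - 33392 = ((4/3 - 162) + 145/41) - 33392 = (-482/3 + 145/41) - 33392 = -19327/123 - 33392 = -4126543/123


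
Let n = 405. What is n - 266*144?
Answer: -37899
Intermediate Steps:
n - 266*144 = 405 - 266*144 = 405 - 38304 = -37899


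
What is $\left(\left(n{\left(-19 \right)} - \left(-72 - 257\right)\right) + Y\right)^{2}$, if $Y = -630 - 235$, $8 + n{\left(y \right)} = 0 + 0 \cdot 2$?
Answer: $295936$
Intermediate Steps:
$n{\left(y \right)} = -8$ ($n{\left(y \right)} = -8 + \left(0 + 0 \cdot 2\right) = -8 + \left(0 + 0\right) = -8 + 0 = -8$)
$Y = -865$
$\left(\left(n{\left(-19 \right)} - \left(-72 - 257\right)\right) + Y\right)^{2} = \left(\left(-8 - \left(-72 - 257\right)\right) - 865\right)^{2} = \left(\left(-8 - -329\right) - 865\right)^{2} = \left(\left(-8 + 329\right) - 865\right)^{2} = \left(321 - 865\right)^{2} = \left(-544\right)^{2} = 295936$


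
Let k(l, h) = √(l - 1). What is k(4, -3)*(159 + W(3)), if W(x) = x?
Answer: 162*√3 ≈ 280.59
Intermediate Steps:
k(l, h) = √(-1 + l)
k(4, -3)*(159 + W(3)) = √(-1 + 4)*(159 + 3) = √3*162 = 162*√3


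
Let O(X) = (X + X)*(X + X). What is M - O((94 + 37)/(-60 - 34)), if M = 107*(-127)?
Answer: -30035262/2209 ≈ -13597.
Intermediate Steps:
M = -13589
O(X) = 4*X² (O(X) = (2*X)*(2*X) = 4*X²)
M - O((94 + 37)/(-60 - 34)) = -13589 - 4*((94 + 37)/(-60 - 34))² = -13589 - 4*(131/(-94))² = -13589 - 4*(131*(-1/94))² = -13589 - 4*(-131/94)² = -13589 - 4*17161/8836 = -13589 - 1*17161/2209 = -13589 - 17161/2209 = -30035262/2209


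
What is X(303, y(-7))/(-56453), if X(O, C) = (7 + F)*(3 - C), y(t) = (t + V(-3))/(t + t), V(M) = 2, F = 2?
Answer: -333/790342 ≈ -0.00042134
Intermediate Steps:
y(t) = (2 + t)/(2*t) (y(t) = (t + 2)/(t + t) = (2 + t)/((2*t)) = (2 + t)*(1/(2*t)) = (2 + t)/(2*t))
X(O, C) = 27 - 9*C (X(O, C) = (7 + 2)*(3 - C) = 9*(3 - C) = 27 - 9*C)
X(303, y(-7))/(-56453) = (27 - 9*(2 - 7)/(2*(-7)))/(-56453) = (27 - 9*(-1)*(-5)/(2*7))*(-1/56453) = (27 - 9*5/14)*(-1/56453) = (27 - 45/14)*(-1/56453) = (333/14)*(-1/56453) = -333/790342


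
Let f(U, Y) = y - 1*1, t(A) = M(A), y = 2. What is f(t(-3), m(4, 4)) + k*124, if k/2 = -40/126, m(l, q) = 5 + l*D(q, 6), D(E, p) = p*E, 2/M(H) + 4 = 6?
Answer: -4897/63 ≈ -77.730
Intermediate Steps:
M(H) = 1 (M(H) = 2/(-4 + 6) = 2/2 = 2*(½) = 1)
D(E, p) = E*p
t(A) = 1
m(l, q) = 5 + 6*l*q (m(l, q) = 5 + l*(q*6) = 5 + l*(6*q) = 5 + 6*l*q)
f(U, Y) = 1 (f(U, Y) = 2 - 1*1 = 2 - 1 = 1)
k = -40/63 (k = 2*(-40/126) = 2*(-40*1/126) = 2*(-20/63) = -40/63 ≈ -0.63492)
f(t(-3), m(4, 4)) + k*124 = 1 - 40/63*124 = 1 - 4960/63 = -4897/63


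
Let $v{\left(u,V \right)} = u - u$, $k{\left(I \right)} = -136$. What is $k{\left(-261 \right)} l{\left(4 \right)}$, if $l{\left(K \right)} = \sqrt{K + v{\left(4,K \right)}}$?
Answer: $-272$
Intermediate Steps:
$v{\left(u,V \right)} = 0$
$l{\left(K \right)} = \sqrt{K}$ ($l{\left(K \right)} = \sqrt{K + 0} = \sqrt{K}$)
$k{\left(-261 \right)} l{\left(4 \right)} = - 136 \sqrt{4} = \left(-136\right) 2 = -272$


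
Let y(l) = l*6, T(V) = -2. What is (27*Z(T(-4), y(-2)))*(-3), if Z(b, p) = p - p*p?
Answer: 12636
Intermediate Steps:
y(l) = 6*l
Z(b, p) = p - p²
(27*Z(T(-4), y(-2)))*(-3) = (27*((6*(-2))*(1 - 6*(-2))))*(-3) = (27*(-12*(1 - 1*(-12))))*(-3) = (27*(-12*(1 + 12)))*(-3) = (27*(-12*13))*(-3) = (27*(-156))*(-3) = -4212*(-3) = 12636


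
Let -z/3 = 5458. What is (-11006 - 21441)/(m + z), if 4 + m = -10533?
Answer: 32447/26911 ≈ 1.2057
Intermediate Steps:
m = -10537 (m = -4 - 10533 = -10537)
z = -16374 (z = -3*5458 = -16374)
(-11006 - 21441)/(m + z) = (-11006 - 21441)/(-10537 - 16374) = -32447/(-26911) = -32447*(-1/26911) = 32447/26911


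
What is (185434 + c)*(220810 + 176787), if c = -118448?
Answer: 26633432642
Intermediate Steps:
(185434 + c)*(220810 + 176787) = (185434 - 118448)*(220810 + 176787) = 66986*397597 = 26633432642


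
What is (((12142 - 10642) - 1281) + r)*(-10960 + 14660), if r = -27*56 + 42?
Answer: -4628700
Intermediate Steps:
r = -1470 (r = -1512 + 42 = -1470)
(((12142 - 10642) - 1281) + r)*(-10960 + 14660) = (((12142 - 10642) - 1281) - 1470)*(-10960 + 14660) = ((1500 - 1281) - 1470)*3700 = (219 - 1470)*3700 = -1251*3700 = -4628700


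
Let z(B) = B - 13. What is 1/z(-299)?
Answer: -1/312 ≈ -0.0032051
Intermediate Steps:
z(B) = -13 + B
1/z(-299) = 1/(-13 - 299) = 1/(-312) = -1/312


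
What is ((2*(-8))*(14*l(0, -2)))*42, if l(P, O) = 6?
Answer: -56448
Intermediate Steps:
((2*(-8))*(14*l(0, -2)))*42 = ((2*(-8))*(14*6))*42 = -16*84*42 = -1344*42 = -56448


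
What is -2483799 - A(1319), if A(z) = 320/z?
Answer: -3276131201/1319 ≈ -2.4838e+6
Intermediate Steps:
-2483799 - A(1319) = -2483799 - 320/1319 = -3276131201/1319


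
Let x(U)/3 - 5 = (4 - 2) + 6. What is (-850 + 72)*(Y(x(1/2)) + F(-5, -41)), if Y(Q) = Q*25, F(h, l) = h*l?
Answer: -918040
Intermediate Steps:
x(U) = 39 (x(U) = 15 + 3*((4 - 2) + 6) = 15 + 3*(2 + 6) = 15 + 3*8 = 15 + 24 = 39)
Y(Q) = 25*Q
(-850 + 72)*(Y(x(1/2)) + F(-5, -41)) = (-850 + 72)*(25*39 - 5*(-41)) = -778*(975 + 205) = -778*1180 = -918040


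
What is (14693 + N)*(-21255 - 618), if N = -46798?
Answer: 702232665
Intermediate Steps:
(14693 + N)*(-21255 - 618) = (14693 - 46798)*(-21255 - 618) = -32105*(-21873) = 702232665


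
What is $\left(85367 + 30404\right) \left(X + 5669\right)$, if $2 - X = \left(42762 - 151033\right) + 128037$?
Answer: $-1631792245$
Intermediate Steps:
$X = -19764$ ($X = 2 - \left(\left(42762 - 151033\right) + 128037\right) = 2 - \left(-108271 + 128037\right) = 2 - 19766 = -19764$)
$\left(85367 + 30404\right) \left(X + 5669\right) = \left(85367 + 30404\right) \left(-19764 + 5669\right) = 115771 \left(-14095\right) = -1631792245$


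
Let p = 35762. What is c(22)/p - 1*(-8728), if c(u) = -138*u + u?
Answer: 156063861/17881 ≈ 8727.9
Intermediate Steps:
c(u) = -137*u
c(22)/p - 1*(-8728) = -137*22/35762 - 1*(-8728) = -3014*1/35762 + 8728 = -1507/17881 + 8728 = 156063861/17881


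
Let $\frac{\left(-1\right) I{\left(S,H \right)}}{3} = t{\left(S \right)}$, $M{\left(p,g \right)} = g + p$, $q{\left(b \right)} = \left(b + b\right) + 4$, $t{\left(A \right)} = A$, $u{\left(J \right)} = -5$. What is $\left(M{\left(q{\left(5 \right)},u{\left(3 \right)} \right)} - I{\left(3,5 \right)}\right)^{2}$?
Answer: $324$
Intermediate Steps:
$q{\left(b \right)} = 4 + 2 b$ ($q{\left(b \right)} = 2 b + 4 = 4 + 2 b$)
$I{\left(S,H \right)} = - 3 S$
$\left(M{\left(q{\left(5 \right)},u{\left(3 \right)} \right)} - I{\left(3,5 \right)}\right)^{2} = \left(\left(-5 + \left(4 + 2 \cdot 5\right)\right) - \left(-3\right) 3\right)^{2} = \left(\left(-5 + \left(4 + 10\right)\right) - -9\right)^{2} = \left(\left(-5 + 14\right) + 9\right)^{2} = \left(9 + 9\right)^{2} = 18^{2} = 324$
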